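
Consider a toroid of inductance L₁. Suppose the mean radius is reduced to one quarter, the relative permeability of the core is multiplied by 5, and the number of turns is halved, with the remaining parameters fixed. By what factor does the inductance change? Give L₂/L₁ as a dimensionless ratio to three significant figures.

L₂/L₁ = 5.00

For a toroid, L ∝ μᵣN²A/R.
L₂/L₁ = (0.25)^-1 × (5) × (0.5)^2 = 5.00.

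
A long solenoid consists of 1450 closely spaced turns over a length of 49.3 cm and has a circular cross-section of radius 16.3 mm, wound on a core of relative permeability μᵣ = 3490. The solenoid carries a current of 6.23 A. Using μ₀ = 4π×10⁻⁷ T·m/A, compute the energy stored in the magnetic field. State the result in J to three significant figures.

U ≈ 303 J

A = πr² = π(1.630×10^-2 m)² = 8.347×10^-4 m².
L = μ₀μᵣN²A/ℓ = (4π×10⁻⁷)(3490)(1450)²(8.347×10^-4)/(0.493) = 15.61 H.
U = ½LI² = ½(15.61)(6.23)² = 303 J.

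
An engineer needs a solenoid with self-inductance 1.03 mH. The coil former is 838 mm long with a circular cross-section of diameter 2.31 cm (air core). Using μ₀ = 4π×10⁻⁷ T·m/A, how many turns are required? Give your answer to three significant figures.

A = π(d/2)² = π(1.155×10^-2 m)² = 4.191×10^-4 m².
From L = μ₀N²A/ℓ, N = √(Lℓ / (μ₀A)).
N = √[(1.030×10^-3)(0.838) / ((4π×10⁻⁷)×4.191×10^-4)] = √(1.639×10^6) ≈ 1280.2.

N ≈ 1280 turns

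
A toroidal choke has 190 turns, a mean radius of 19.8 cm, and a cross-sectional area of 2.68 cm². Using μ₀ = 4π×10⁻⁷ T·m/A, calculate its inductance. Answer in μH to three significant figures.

For a thin toroid, L = μ₀N²A/(2πR).
L = (4π×10⁻⁷)(190)²(2.680×10^-4) / (2π×0.198 m) = 9.773×10^-6 H.

L ≈ 9.77 μH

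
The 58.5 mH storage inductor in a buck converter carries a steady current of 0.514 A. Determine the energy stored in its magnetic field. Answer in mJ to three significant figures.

Stored magnetic energy: U = ½LI².
U = ½(5.850×10^-2 H)(0.514 A)² = 7.728×10^-3 J.

U ≈ 7.73 mJ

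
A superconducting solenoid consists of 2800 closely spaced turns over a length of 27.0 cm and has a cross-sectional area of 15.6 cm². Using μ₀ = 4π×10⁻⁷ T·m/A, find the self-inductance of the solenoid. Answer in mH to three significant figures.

A = 15.6 cm² = 1.560×10^-3 m².
For a long solenoid, L = μ₀N²A/ℓ.
L = (4π×10⁻⁷)(2800)²(1.560×10^-3)/(0.27 m) = 5.692×10^-2 H.

L ≈ 56.9 mH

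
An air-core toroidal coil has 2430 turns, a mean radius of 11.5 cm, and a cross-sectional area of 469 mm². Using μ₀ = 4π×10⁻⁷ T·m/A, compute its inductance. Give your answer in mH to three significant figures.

L ≈ 4.82 mH

For a thin toroid, L = μ₀N²A/(2πR).
L = (4π×10⁻⁷)(2430)²(4.690×10^-4) / (2π×0.115 m) = 4.816×10^-3 H.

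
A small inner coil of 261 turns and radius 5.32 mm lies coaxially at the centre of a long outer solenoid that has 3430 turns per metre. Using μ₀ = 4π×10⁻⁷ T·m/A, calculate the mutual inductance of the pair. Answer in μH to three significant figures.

M ≈ 100 μH

The outer solenoid produces a uniform field B₁ = μ₀n₁I₁ across the inner coil,
so the flux linkage is N₂Φ = N₂B₁A₂ = μ₀n₁N₂A₂·I₁, giving M = μ₀n₁N₂A₂.
A₂ = πr² = π(5.320×10^-3 m)² = 8.891×10^-5 m².
M = (4π×10⁻⁷)(3430)(261)(8.891×10^-5) = 1.000×10^-4 H.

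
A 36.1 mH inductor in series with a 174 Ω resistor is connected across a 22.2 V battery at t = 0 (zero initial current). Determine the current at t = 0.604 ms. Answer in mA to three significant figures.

I ≈ 121 mA

τ = L/R = 3.610×10^-2/174 = 2.0747×10^-4 s; final current I_∞ = ε/R = 22.2/174 = 0.1276 A.
I(t) = I_∞(1 − e^(−t/τ)) with t/τ = 2.911.
I = (0.1276)(1 − e^(−2.911)) = 0.1206 A.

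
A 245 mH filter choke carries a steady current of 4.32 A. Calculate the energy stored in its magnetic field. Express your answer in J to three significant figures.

Stored magnetic energy: U = ½LI².
U = ½(0.245 H)(4.32 A)² = 2.286 J.

U ≈ 2.29 J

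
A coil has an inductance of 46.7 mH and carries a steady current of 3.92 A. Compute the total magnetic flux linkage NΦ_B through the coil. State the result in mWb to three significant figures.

From L = NΦ_B/I, the flux linkage is NΦ_B = LI.
NΦ_B = (4.670×10^-2 H)(3.92 A) = 0.1831 Wb.

NΦ_B ≈ 183 mWb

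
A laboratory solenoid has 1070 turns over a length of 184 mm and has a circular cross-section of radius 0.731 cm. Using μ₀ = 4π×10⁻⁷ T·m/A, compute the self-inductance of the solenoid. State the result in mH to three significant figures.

A = πr² = π(7.310×10^-3 m)² = 1.679×10^-4 m².
For a long solenoid, L = μ₀N²A/ℓ.
L = (4π×10⁻⁷)(1070)²(1.679×10^-4)/(0.184 m) = 1.313×10^-3 H.

L ≈ 1.31 mH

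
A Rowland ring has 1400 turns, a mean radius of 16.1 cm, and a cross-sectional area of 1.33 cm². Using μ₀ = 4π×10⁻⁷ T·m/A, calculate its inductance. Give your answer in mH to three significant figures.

For a thin toroid, L = μ₀N²A/(2πR).
L = (4π×10⁻⁷)(1400)²(1.330×10^-4) / (2π×0.161 m) = 3.238×10^-4 H.

L ≈ 0.324 mH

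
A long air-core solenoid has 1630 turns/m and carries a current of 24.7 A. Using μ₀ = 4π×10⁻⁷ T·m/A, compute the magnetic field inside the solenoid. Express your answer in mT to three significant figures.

B ≈ 50.6 mT

Inside a long solenoid, B = μ₀nI.
B = (4π×10⁻⁷)(1.630×10^3 m⁻¹)(24.7 A) = 5.059×10^-2 T.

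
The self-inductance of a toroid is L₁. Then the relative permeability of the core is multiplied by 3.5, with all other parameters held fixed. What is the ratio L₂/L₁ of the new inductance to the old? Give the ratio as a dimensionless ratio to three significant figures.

L₂/L₁ = 3.50

For a toroid, L ∝ μᵣN²A/R.
L₂/L₁ = (3.5) = 3.50.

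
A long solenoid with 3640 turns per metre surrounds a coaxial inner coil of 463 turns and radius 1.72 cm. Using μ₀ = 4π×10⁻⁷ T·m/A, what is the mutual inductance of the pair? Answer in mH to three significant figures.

M ≈ 1.97 mH

The outer solenoid produces a uniform field B₁ = μ₀n₁I₁ across the inner coil,
so the flux linkage is N₂Φ = N₂B₁A₂ = μ₀n₁N₂A₂·I₁, giving M = μ₀n₁N₂A₂.
A₂ = πr² = π(1.720×10^-2 m)² = 9.294×10^-4 m².
M = (4π×10⁻⁷)(3640)(463)(9.294×10^-4) = 1.968×10^-3 H.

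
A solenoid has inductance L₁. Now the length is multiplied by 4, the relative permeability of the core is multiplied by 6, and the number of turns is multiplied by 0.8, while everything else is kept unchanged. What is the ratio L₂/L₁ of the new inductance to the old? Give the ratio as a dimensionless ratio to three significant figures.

For a solenoid, L ∝ μᵣN²A/ℓ.
L₂/L₁ = (4)^-1 × (6) × (0.8)^2 = 0.960.

L₂/L₁ = 0.960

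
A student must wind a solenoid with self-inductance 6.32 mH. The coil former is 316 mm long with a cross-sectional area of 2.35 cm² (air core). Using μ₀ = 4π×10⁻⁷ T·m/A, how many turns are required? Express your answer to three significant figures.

N ≈ 2600 turns

A = 2.35 cm² = 2.350×10^-4 m².
From L = μ₀N²A/ℓ, N = √(Lℓ / (μ₀A)).
N = √[(6.320×10^-3)(0.316) / ((4π×10⁻⁷)×2.350×10^-4)] = √(6.763×10^6) ≈ 2600.5.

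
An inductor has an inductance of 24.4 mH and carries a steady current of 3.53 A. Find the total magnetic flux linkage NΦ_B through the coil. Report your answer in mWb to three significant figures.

From L = NΦ_B/I, the flux linkage is NΦ_B = LI.
NΦ_B = (2.440×10^-2 H)(3.53 A) = 8.613×10^-2 Wb.

NΦ_B ≈ 86.1 mWb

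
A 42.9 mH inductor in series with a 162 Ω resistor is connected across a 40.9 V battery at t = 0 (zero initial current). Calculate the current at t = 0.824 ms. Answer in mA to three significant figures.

τ = L/R = 4.290×10^-2/162 = 2.648×10^-4 s; final current I_∞ = ε/R = 40.9/162 = 0.25247 A.
I(t) = I_∞(1 − e^(−t/τ)) with t/τ = 3.112.
I = (0.25247)(1 − e^(−3.112)) = 0.2412 A.

I ≈ 241 mA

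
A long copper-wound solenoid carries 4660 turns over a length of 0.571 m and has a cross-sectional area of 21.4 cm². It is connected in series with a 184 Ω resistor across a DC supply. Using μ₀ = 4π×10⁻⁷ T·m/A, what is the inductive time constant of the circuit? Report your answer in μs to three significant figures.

A = 21.4 cm² = 2.140×10^-3 m².
L = μ₀N²A/ℓ = (4π×10⁻⁷)(4660)²(2.140×10^-3)/(0.571) = 0.1023 H.
τ = L/R = (0.1023)/(184) = 5.558×10^-4 s.

τ ≈ 556 μs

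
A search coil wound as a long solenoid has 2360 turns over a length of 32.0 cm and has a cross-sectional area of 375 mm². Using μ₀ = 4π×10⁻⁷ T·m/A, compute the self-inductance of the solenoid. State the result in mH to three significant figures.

L ≈ 8.20 mH

A = 375 mm² = 3.750×10^-4 m².
For a long solenoid, L = μ₀N²A/ℓ.
L = (4π×10⁻⁷)(2360)²(3.750×10^-4)/(0.32 m) = 8.202×10^-3 H.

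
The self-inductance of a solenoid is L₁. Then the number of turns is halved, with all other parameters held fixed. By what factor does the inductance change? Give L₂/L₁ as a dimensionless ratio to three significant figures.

L₂/L₁ = 0.250

For a solenoid, L ∝ μᵣN²A/ℓ.
L₂/L₁ = (0.5)^2 = 0.250.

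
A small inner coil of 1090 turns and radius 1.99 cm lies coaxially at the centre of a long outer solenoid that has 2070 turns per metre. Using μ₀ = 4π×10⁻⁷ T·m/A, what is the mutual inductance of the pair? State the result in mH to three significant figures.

M ≈ 3.53 mH

The outer solenoid produces a uniform field B₁ = μ₀n₁I₁ across the inner coil,
so the flux linkage is N₂Φ = N₂B₁A₂ = μ₀n₁N₂A₂·I₁, giving M = μ₀n₁N₂A₂.
A₂ = πr² = π(1.990×10^-2 m)² = 1.244×10^-3 m².
M = (4π×10⁻⁷)(2070)(1090)(1.244×10^-3) = 3.527×10^-3 H.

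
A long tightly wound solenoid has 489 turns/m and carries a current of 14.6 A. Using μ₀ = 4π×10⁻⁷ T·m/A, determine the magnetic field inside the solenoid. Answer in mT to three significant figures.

B ≈ 8.97 mT

Inside a long solenoid, B = μ₀nI.
B = (4π×10⁻⁷)(489 m⁻¹)(14.6 A) = 8.972×10^-3 T.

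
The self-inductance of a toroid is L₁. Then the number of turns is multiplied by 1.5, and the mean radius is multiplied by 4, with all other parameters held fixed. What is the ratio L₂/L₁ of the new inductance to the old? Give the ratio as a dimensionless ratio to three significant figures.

L₂/L₁ = 0.563

For a toroid, L ∝ μᵣN²A/R.
L₂/L₁ = (1.5)^2 × (4)^-1 = 0.563.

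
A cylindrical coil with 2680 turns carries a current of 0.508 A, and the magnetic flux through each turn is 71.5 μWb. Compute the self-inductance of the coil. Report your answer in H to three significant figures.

L ≈ 0.377 H

Self-inductance is defined by L = NΦ_B/I (flux linkage over current).
L = (2680)(7.150×10^-5 Wb)/(0.508 A) = 0.3772 H.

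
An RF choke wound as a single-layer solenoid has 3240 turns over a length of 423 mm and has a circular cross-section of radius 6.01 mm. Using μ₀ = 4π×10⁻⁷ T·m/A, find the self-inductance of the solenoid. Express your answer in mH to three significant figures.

L ≈ 3.54 mH

A = πr² = π(6.010×10^-3 m)² = 1.1347×10^-4 m².
For a long solenoid, L = μ₀N²A/ℓ.
L = (4π×10⁻⁷)(3240)²(1.1347×10^-4)/(0.423 m) = 3.539×10^-3 H.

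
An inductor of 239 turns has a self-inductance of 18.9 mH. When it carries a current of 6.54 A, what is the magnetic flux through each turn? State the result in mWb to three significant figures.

From L = NΦ_B/I, the flux per turn is Φ_B = LI/N.
Φ_B = (1.890×10^-2 H)(6.54 A)/239 = 5.172×10^-4 Wb.

Φ_B ≈ 0.517 mWb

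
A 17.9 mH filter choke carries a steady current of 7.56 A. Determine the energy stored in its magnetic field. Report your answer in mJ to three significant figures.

Stored magnetic energy: U = ½LI².
U = ½(1.790×10^-2 H)(7.56 A)² = 0.5115 J.

U ≈ 512 mJ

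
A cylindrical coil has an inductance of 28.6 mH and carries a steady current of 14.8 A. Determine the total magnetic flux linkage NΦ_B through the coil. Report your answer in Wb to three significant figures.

NΦ_B ≈ 0.423 Wb

From L = NΦ_B/I, the flux linkage is NΦ_B = LI.
NΦ_B = (2.860×10^-2 H)(14.8 A) = 0.4233 Wb.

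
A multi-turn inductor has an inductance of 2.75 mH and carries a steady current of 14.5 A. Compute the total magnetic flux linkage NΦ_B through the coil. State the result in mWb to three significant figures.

NΦ_B ≈ 39.9 mWb

From L = NΦ_B/I, the flux linkage is NΦ_B = LI.
NΦ_B = (2.750×10^-3 H)(14.5 A) = 3.987×10^-2 Wb.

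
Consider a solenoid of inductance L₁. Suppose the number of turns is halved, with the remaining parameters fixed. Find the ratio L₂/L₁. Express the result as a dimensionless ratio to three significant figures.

For a solenoid, L ∝ μᵣN²A/ℓ.
L₂/L₁ = (0.5)^2 = 0.250.

L₂/L₁ = 0.250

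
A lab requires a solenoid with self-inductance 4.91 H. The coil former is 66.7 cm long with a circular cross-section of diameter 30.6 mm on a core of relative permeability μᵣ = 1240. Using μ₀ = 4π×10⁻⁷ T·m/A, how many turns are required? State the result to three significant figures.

A = π(d/2)² = π(1.530×10^-2 m)² = 7.354×10^-4 m².
From L = μ₀μᵣN²A/ℓ, N = √(Lℓ / (μ₀μᵣA)).
N = √[(4.91)(0.667) / ((4π×10⁻⁷)(1240)×7.354×10^-4)] = √(2.858×10^6) ≈ 1690.5.

N ≈ 1690 turns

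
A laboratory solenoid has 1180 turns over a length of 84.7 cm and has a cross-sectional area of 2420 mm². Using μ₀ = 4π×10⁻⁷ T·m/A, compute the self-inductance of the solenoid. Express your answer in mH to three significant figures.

A = 2420 mm² = 2.420×10^-3 m².
For a long solenoid, L = μ₀N²A/ℓ.
L = (4π×10⁻⁷)(1180)²(2.420×10^-3)/(0.847 m) = 4.999×10^-3 H.

L ≈ 5.00 mH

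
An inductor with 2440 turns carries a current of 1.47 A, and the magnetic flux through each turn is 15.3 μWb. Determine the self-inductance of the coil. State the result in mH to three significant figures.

Self-inductance is defined by L = NΦ_B/I (flux linkage over current).
L = (2440)(1.530×10^-5 Wb)/(1.47 A) = 2.540×10^-2 H.

L ≈ 25.4 mH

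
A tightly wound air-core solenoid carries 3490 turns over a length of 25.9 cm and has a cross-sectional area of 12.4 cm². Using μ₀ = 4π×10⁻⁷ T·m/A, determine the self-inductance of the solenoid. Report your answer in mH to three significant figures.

L ≈ 73.3 mH

A = 12.4 cm² = 1.240×10^-3 m².
For a long solenoid, L = μ₀N²A/ℓ.
L = (4π×10⁻⁷)(3490)²(1.240×10^-3)/(0.259 m) = 7.328×10^-2 H.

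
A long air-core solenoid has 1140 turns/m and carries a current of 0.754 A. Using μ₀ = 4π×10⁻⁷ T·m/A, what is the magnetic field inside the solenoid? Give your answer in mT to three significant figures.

Inside a long solenoid, B = μ₀nI.
B = (4π×10⁻⁷)(1.140×10^3 m⁻¹)(0.754 A) = 1.080×10^-3 T.

B ≈ 1.08 mT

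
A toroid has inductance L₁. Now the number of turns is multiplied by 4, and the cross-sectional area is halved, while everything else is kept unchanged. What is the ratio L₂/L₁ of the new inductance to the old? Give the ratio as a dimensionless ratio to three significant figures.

L₂/L₁ = 8.00

For a toroid, L ∝ μᵣN²A/R.
L₂/L₁ = (4)^2 × (0.5) = 8.00.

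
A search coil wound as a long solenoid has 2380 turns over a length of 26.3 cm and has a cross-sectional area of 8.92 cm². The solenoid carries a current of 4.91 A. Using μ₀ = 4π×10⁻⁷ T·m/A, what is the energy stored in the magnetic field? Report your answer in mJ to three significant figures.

U ≈ 291 mJ

A = 8.92 cm² = 8.920×10^-4 m².
L = μ₀N²A/ℓ = (4π×10⁻⁷)(2380)²(8.920×10^-4)/(0.263) = 2.414×10^-2 H.
U = ½LI² = ½(2.414×10^-2)(4.91)² = 0.291 J.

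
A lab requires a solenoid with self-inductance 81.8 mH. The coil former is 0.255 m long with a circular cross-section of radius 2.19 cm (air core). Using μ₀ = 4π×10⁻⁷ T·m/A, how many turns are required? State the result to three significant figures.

A = πr² = π(2.190×10^-2 m)² = 1.507×10^-3 m².
From L = μ₀N²A/ℓ, N = √(Lℓ / (μ₀A)).
N = √[(8.180×10^-2)(0.255) / ((4π×10⁻⁷)×1.507×10^-3)] = √(1.102×10^7) ≈ 3319.1.

N ≈ 3320 turns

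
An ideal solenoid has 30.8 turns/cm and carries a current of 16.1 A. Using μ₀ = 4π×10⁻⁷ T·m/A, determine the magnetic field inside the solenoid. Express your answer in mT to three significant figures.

Inside a long solenoid, B = μ₀nI.
B = (4π×10⁻⁷)(3.080×10^3 m⁻¹)(16.1 A) = 6.231×10^-2 T.

B ≈ 62.3 mT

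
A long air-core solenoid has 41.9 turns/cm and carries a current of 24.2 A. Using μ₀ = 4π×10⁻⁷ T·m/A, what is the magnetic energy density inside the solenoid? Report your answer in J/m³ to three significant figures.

u ≈ 6460 J/m³

B = μ₀nI = (4π×10⁻⁷)(4.190×10^3)(24.2) = 0.1274 T.
u = B²/(2μ₀) = (0.1274)²/(2×4π×10⁻⁷) = 6.460×10^3 J/m³.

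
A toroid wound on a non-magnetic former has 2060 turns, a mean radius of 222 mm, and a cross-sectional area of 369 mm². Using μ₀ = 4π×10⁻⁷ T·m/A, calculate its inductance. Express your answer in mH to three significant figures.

For a thin toroid, L = μ₀N²A/(2πR).
L = (4π×10⁻⁷)(2060)²(3.690×10^-4) / (2π×0.222 m) = 1.411×10^-3 H.

L ≈ 1.41 mH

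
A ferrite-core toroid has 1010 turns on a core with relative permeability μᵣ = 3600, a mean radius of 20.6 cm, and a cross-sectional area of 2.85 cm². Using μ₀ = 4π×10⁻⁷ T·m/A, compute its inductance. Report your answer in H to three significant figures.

For a thin toroid, L = μ₀μᵣN²A/(2πR).
L = (4π×10⁻⁷)(3600)(1010)²(2.850×10^-4) / (2π×0.206 m) = 1.016 H.

L ≈ 1.02 H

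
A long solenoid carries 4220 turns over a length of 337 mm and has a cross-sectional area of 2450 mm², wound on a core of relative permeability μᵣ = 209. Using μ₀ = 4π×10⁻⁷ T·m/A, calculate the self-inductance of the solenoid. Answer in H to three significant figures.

L ≈ 34.0 H

A = 2450 mm² = 2.450×10^-3 m².
For a long solenoid, L = μ₀μᵣN²A/ℓ.
L = (4π×10⁻⁷)(209)(4220)²(2.450×10^-3)/(0.337 m) = 34 H.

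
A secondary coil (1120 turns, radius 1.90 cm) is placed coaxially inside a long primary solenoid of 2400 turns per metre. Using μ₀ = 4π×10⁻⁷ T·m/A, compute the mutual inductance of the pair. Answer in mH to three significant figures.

The outer solenoid produces a uniform field B₁ = μ₀n₁I₁ across the inner coil,
so the flux linkage is N₂Φ = N₂B₁A₂ = μ₀n₁N₂A₂·I₁, giving M = μ₀n₁N₂A₂.
A₂ = πr² = π(1.900×10^-2 m)² = 1.134×10^-3 m².
M = (4π×10⁻⁷)(2400)(1120)(1.134×10^-3) = 3.831×10^-3 H.

M ≈ 3.83 mH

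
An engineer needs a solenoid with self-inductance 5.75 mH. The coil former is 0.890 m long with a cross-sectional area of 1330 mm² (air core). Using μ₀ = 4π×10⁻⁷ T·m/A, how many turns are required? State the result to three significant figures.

A = 1330 mm² = 1.330×10^-3 m².
From L = μ₀N²A/ℓ, N = √(Lℓ / (μ₀A)).
N = √[(5.750×10^-3)(0.89) / ((4π×10⁻⁷)×1.330×10^-3)] = √(3.062×10^6) ≈ 1749.8.

N ≈ 1750 turns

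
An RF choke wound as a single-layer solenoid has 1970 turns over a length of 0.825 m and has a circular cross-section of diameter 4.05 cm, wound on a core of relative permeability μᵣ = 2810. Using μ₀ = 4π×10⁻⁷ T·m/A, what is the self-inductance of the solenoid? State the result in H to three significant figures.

A = π(d/2)² = π(2.025×10^-2 m)² = 1.288×10^-3 m².
For a long solenoid, L = μ₀μᵣN²A/ℓ.
L = (4π×10⁻⁷)(2810)(1970)²(1.288×10^-3)/(0.825 m) = 21.4 H.

L ≈ 21.4 H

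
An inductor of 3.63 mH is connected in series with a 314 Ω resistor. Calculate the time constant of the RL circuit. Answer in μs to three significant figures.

τ ≈ 11.6 μs

τ = L/R = (3.630×10^-3 H)/(314 Ω) = 1.156×10^-5 s.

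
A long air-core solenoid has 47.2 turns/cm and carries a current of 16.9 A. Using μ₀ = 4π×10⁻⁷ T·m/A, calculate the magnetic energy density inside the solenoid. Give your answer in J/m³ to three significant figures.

u ≈ 4000 J/m³

B = μ₀nI = (4π×10⁻⁷)(4.720×10^3)(16.9) = 0.1002 T.
u = B²/(2μ₀) = (0.1002)²/(2×4π×10⁻⁷) = 3.998×10^3 J/m³.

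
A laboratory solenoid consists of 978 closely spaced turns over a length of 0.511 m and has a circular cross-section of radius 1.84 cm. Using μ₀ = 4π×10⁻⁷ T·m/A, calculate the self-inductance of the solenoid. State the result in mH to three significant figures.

A = πr² = π(1.840×10^-2 m)² = 1.064×10^-3 m².
For a long solenoid, L = μ₀N²A/ℓ.
L = (4π×10⁻⁷)(978)²(1.064×10^-3)/(0.511 m) = 2.502×10^-3 H.

L ≈ 2.50 mH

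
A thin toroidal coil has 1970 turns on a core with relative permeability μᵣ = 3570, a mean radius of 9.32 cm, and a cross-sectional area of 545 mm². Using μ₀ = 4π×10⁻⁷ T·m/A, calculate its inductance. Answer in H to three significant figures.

L ≈ 16.2 H

For a thin toroid, L = μ₀μᵣN²A/(2πR).
L = (4π×10⁻⁷)(3570)(1970)²(5.450×10^-4) / (2π×9.320×10^-2 m) = 16.2 H.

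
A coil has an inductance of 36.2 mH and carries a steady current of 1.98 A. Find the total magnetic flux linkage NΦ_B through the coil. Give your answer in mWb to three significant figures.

NΦ_B ≈ 71.7 mWb

From L = NΦ_B/I, the flux linkage is NΦ_B = LI.
NΦ_B = (3.620×10^-2 H)(1.98 A) = 7.168×10^-2 Wb.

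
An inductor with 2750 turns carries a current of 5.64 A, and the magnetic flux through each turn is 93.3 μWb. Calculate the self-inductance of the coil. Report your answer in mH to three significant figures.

Self-inductance is defined by L = NΦ_B/I (flux linkage over current).
L = (2750)(9.330×10^-5 Wb)/(5.64 A) = 4.549×10^-2 H.

L ≈ 45.5 mH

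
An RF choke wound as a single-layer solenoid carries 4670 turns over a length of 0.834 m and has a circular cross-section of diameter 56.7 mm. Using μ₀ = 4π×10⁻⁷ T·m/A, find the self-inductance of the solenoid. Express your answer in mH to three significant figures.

L ≈ 83.0 mH

A = π(d/2)² = π(2.835×10^-2 m)² = 2.52497×10^-3 m².
For a long solenoid, L = μ₀N²A/ℓ.
L = (4π×10⁻⁷)(4670)²(2.52497×10^-3)/(0.834 m) = 8.297×10^-2 H.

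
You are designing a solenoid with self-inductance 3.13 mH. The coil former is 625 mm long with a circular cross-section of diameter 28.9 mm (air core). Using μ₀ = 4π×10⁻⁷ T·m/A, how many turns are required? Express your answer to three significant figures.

N ≈ 1540 turns

A = π(d/2)² = π(1.445×10^-2 m)² = 6.560×10^-4 m².
From L = μ₀N²A/ℓ, N = √(Lℓ / (μ₀A)).
N = √[(3.130×10^-3)(0.625) / ((4π×10⁻⁷)×6.560×10^-4)] = √(2.373×10^6) ≈ 1540.5.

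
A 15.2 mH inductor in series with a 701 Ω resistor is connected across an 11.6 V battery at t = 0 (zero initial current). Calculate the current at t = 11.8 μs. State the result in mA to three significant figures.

I ≈ 6.94 mA

τ = L/R = 1.520×10^-2/701 = 2.168×10^-5 s; final current I_∞ = ε/R = 11.6/701 = 1.6548×10^-2 A.
I(t) = I_∞(1 − e^(−t/τ)) with t/τ = 0.544.
I = (1.6548×10^-2)(1 − e^(−0.544)) = 6.94499×10^-3 A.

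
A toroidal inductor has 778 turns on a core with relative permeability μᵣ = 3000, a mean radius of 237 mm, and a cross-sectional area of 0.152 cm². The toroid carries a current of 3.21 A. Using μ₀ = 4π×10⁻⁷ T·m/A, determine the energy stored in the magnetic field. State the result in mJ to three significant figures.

U ≈ 120 mJ

L = μ₀μᵣN²A/(2πR) = (4π×10⁻⁷)(3000)(778)²(1.520×10^-5)/(2π×0.237) = 2.329×10^-2 H.
U = ½LI² = ½(2.329×10^-2)(3.21)² = 0.12 J.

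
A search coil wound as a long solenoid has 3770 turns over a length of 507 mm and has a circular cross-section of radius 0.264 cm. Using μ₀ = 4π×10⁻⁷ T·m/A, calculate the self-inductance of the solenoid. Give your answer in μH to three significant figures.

L ≈ 771 μH

A = πr² = π(2.640×10^-3 m)² = 2.190×10^-5 m².
For a long solenoid, L = μ₀N²A/ℓ.
L = (4π×10⁻⁷)(3770)²(2.190×10^-5)/(0.507 m) = 7.713×10^-4 H.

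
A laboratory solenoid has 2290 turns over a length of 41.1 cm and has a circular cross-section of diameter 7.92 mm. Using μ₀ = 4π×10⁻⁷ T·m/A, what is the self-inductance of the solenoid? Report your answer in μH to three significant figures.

L ≈ 790 μH

A = π(d/2)² = π(3.960×10^-3 m)² = 4.927×10^-5 m².
For a long solenoid, L = μ₀N²A/ℓ.
L = (4π×10⁻⁷)(2290)²(4.927×10^-5)/(0.411 m) = 7.899×10^-4 H.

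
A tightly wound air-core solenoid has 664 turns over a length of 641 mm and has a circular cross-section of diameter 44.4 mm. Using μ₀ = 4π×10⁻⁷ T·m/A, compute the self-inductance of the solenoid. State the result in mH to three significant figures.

L ≈ 1.34 mH

A = π(d/2)² = π(2.220×10^-2 m)² = 1.548×10^-3 m².
For a long solenoid, L = μ₀N²A/ℓ.
L = (4π×10⁻⁷)(664)²(1.548×10^-3)/(0.641 m) = 1.338×10^-3 H.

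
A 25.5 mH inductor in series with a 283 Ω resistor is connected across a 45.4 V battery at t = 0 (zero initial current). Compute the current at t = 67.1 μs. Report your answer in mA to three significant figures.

I ≈ 84.2 mA

τ = L/R = 2.550×10^-2/283 = 9.011×10^-5 s; final current I_∞ = ε/R = 45.4/283 = 0.1604 A.
I(t) = I_∞(1 − e^(−t/τ)) with t/τ = 0.745.
I = (0.1604)(1 − e^(−0.745)) = 8.424×10^-2 A.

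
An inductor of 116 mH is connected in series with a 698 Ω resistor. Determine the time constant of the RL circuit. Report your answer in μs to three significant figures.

τ ≈ 166 μs

τ = L/R = (0.116 H)/(698 Ω) = 1.662×10^-4 s.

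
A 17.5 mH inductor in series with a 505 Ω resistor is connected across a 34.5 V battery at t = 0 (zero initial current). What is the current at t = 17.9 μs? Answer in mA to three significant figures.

τ = L/R = 1.750×10^-2/505 = 3.465×10^-5 s; final current I_∞ = ε/R = 34.5/505 = 6.832×10^-2 A.
I(t) = I_∞(1 − e^(−t/τ)) with t/τ = 0.517.
I = (6.832×10^-2)(1 − e^(−0.517)) = 2.756×10^-2 A.

I ≈ 27.6 mA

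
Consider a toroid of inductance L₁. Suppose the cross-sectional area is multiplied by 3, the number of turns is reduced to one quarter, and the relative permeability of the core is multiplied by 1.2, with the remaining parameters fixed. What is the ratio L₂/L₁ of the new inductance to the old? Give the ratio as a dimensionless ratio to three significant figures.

For a toroid, L ∝ μᵣN²A/R.
L₂/L₁ = (3) × (0.25)^2 × (1.2) = 0.225.

L₂/L₁ = 0.225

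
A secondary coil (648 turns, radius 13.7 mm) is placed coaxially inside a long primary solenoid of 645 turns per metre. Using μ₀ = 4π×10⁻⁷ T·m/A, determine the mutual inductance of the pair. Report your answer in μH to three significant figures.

The outer solenoid produces a uniform field B₁ = μ₀n₁I₁ across the inner coil,
so the flux linkage is N₂Φ = N₂B₁A₂ = μ₀n₁N₂A₂·I₁, giving M = μ₀n₁N₂A₂.
A₂ = πr² = π(1.370×10^-2 m)² = 5.896×10^-4 m².
M = (4π×10⁻⁷)(645)(648)(5.896×10^-4) = 3.097×10^-4 H.

M ≈ 310 μH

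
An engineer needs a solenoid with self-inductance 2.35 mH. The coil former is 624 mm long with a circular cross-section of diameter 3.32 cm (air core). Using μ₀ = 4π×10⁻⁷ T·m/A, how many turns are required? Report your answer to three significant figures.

N ≈ 1160 turns

A = π(d/2)² = π(1.660×10^-2 m)² = 8.657×10^-4 m².
From L = μ₀N²A/ℓ, N = √(Lℓ / (μ₀A)).
N = √[(2.350×10^-3)(0.624) / ((4π×10⁻⁷)×8.657×10^-4)] = √(1.348×10^6) ≈ 1161.0.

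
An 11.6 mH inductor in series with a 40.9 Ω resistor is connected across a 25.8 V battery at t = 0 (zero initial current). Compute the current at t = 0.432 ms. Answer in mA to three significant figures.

I ≈ 493 mA

τ = L/R = 1.160×10^-2/40.9 = 2.836×10^-4 s; final current I_∞ = ε/R = 25.8/40.9 = 0.6308 A.
I(t) = I_∞(1 − e^(−t/τ)) with t/τ = 1.523.
I = (0.6308)(1 − e^(−1.523)) = 0.4933 A.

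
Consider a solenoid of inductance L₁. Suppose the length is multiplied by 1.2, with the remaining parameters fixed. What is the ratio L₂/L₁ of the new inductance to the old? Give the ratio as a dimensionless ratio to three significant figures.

L₂/L₁ = 0.833

For a solenoid, L ∝ μᵣN²A/ℓ.
L₂/L₁ = (1.2)^-1 = 0.833.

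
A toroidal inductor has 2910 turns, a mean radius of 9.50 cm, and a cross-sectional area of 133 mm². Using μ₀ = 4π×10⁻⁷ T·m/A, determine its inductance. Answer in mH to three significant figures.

L ≈ 2.37 mH

For a thin toroid, L = μ₀N²A/(2πR).
L = (4π×10⁻⁷)(2910)²(1.330×10^-4) / (2π×9.500×10^-2 m) = 2.371×10^-3 H.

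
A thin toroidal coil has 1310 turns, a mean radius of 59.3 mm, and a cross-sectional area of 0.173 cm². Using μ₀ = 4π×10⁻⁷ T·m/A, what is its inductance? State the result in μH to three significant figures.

L ≈ 100 μH

For a thin toroid, L = μ₀N²A/(2πR).
L = (4π×10⁻⁷)(1310)²(1.730×10^-5) / (2π×5.930×10^-2 m) = 1.001×10^-4 H.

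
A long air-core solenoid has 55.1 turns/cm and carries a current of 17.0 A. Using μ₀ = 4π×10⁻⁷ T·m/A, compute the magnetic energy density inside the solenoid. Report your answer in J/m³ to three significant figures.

u ≈ 5510 J/m³

B = μ₀nI = (4π×10⁻⁷)(5.510×10^3)(17.0) = 0.1177 T.
u = B²/(2μ₀) = (0.1177)²/(2×4π×10⁻⁷) = 5.513×10^3 J/m³.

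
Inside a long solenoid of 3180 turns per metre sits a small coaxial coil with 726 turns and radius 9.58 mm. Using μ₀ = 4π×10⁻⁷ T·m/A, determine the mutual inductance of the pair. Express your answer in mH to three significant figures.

M ≈ 0.836 mH

The outer solenoid produces a uniform field B₁ = μ₀n₁I₁ across the inner coil,
so the flux linkage is N₂Φ = N₂B₁A₂ = μ₀n₁N₂A₂·I₁, giving M = μ₀n₁N₂A₂.
A₂ = πr² = π(9.580×10^-3 m)² = 2.883×10^-4 m².
M = (4π×10⁻⁷)(3180)(726)(2.883×10^-4) = 8.3648×10^-4 H.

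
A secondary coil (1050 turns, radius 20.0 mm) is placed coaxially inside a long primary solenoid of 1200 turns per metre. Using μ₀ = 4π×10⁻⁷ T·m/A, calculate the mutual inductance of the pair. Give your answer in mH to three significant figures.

M ≈ 1.99 mH

The outer solenoid produces a uniform field B₁ = μ₀n₁I₁ across the inner coil,
so the flux linkage is N₂Φ = N₂B₁A₂ = μ₀n₁N₂A₂·I₁, giving M = μ₀n₁N₂A₂.
A₂ = πr² = π(2.000×10^-2 m)² = 1.257×10^-3 m².
M = (4π×10⁻⁷)(1200)(1050)(1.257×10^-3) = 1.990×10^-3 H.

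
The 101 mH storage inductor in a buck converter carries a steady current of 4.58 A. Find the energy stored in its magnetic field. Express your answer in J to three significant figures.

Stored magnetic energy: U = ½LI².
U = ½(0.101 H)(4.58 A)² = 1.059 J.

U ≈ 1.06 J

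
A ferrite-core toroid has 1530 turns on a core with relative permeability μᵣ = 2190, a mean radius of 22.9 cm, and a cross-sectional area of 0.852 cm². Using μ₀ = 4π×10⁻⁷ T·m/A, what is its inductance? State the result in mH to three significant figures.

For a thin toroid, L = μ₀μᵣN²A/(2πR).
L = (4π×10⁻⁷)(2190)(1530)²(8.520×10^-5) / (2π×0.229 m) = 0.38147 H.

L ≈ 381 mH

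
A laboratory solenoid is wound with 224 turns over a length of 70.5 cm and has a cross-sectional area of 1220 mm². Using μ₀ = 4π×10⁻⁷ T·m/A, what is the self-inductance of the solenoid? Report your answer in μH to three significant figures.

L ≈ 109 μH

A = 1220 mm² = 1.220×10^-3 m².
For a long solenoid, L = μ₀N²A/ℓ.
L = (4π×10⁻⁷)(224)²(1.220×10^-3)/(0.705 m) = 1.091×10^-4 H.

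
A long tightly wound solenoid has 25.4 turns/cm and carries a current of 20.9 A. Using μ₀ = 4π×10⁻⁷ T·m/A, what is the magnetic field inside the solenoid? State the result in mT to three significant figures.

Inside a long solenoid, B = μ₀nI.
B = (4π×10⁻⁷)(2.540×10^3 m⁻¹)(20.9 A) = 6.671×10^-2 T.

B ≈ 66.7 mT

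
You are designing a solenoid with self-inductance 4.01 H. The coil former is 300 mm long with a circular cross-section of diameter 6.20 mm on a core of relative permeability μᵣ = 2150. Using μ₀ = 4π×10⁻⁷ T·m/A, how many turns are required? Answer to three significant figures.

N ≈ 3840 turns

A = π(d/2)² = π(3.100×10^-3 m)² = 3.019×10^-5 m².
From L = μ₀μᵣN²A/ℓ, N = √(Lℓ / (μ₀μᵣA)).
N = √[(4.01)(0.3) / ((4π×10⁻⁷)(2150)×3.019×10^-5)] = √(1.4748×10^7) ≈ 3840.4.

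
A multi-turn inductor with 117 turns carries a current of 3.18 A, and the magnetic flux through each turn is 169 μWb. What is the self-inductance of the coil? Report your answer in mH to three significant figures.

L ≈ 6.22 mH

Self-inductance is defined by L = NΦ_B/I (flux linkage over current).
L = (117)(1.690×10^-4 Wb)/(3.18 A) = 6.218×10^-3 H.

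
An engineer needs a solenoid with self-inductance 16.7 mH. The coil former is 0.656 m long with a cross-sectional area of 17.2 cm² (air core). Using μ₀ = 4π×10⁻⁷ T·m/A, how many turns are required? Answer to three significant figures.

N ≈ 2250 turns

A = 17.2 cm² = 1.720×10^-3 m².
From L = μ₀N²A/ℓ, N = √(Lℓ / (μ₀A)).
N = √[(1.670×10^-2)(0.656) / ((4π×10⁻⁷)×1.720×10^-3)] = √(5.069×10^6) ≈ 2251.3.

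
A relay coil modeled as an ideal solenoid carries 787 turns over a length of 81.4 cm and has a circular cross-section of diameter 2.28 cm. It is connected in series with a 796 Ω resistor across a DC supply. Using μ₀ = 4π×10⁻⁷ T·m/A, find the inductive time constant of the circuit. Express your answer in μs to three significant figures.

A = π(d/2)² = π(1.140×10^-2 m)² = 4.083×10^-4 m².
L = μ₀N²A/ℓ = (4π×10⁻⁷)(787)²(4.083×10^-4)/(0.814) = 3.904×10^-4 H.
τ = L/R = (3.904×10^-4)/(796) = 4.904×10^-7 s.

τ ≈ 0.490 μs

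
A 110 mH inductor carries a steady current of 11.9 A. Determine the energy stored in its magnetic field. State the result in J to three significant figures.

Stored magnetic energy: U = ½LI².
U = ½(0.11 H)(11.9 A)² = 7.789 J.

U ≈ 7.79 J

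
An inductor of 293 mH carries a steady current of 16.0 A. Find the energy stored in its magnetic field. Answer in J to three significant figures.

Stored magnetic energy: U = ½LI².
U = ½(0.293 H)(16.0 A)² = 37.5 J.

U ≈ 37.5 J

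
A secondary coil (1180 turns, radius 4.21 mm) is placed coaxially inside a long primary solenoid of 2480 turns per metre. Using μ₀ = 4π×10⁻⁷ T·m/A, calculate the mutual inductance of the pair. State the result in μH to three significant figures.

The outer solenoid produces a uniform field B₁ = μ₀n₁I₁ across the inner coil,
so the flux linkage is N₂Φ = N₂B₁A₂ = μ₀n₁N₂A₂·I₁, giving M = μ₀n₁N₂A₂.
A₂ = πr² = π(4.210×10^-3 m)² = 5.568×10^-5 m².
M = (4π×10⁻⁷)(2480)(1180)(5.568×10^-5) = 2.048×10^-4 H.

M ≈ 205 μH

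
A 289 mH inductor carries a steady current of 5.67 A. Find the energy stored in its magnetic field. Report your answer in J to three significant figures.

Stored magnetic energy: U = ½LI².
U = ½(0.289 H)(5.67 A)² = 4.646 J.

U ≈ 4.65 J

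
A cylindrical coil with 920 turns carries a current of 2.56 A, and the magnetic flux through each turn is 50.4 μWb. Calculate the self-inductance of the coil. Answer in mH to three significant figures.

L ≈ 18.1 mH

Self-inductance is defined by L = NΦ_B/I (flux linkage over current).
L = (920)(5.040×10^-5 Wb)/(2.56 A) = 1.811×10^-2 H.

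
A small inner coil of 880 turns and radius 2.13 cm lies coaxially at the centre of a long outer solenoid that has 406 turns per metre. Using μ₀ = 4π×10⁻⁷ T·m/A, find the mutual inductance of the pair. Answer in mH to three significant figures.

M ≈ 0.640 mH

The outer solenoid produces a uniform field B₁ = μ₀n₁I₁ across the inner coil,
so the flux linkage is N₂Φ = N₂B₁A₂ = μ₀n₁N₂A₂·I₁, giving M = μ₀n₁N₂A₂.
A₂ = πr² = π(2.130×10^-2 m)² = 1.425×10^-3 m².
M = (4π×10⁻⁷)(406)(880)(1.425×10^-3) = 6.399×10^-4 H.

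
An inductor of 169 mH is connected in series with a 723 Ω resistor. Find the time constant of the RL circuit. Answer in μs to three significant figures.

τ = L/R = (0.169 H)/(723 Ω) = 2.337×10^-4 s.

τ ≈ 234 μs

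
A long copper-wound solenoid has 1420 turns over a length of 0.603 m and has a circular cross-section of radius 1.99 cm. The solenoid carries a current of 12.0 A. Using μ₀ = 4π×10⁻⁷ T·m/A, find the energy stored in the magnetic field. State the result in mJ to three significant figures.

U ≈ 376 mJ

A = πr² = π(1.990×10^-2 m)² = 1.244×10^-3 m².
L = μ₀N²A/ℓ = (4π×10⁻⁷)(1420)²(1.244×10^-3)/(0.603) = 5.228×10^-3 H.
U = ½LI² = ½(5.228×10^-3)(12.0)² = 0.3764 J.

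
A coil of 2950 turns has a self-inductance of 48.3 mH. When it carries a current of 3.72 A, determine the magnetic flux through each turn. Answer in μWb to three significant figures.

From L = NΦ_B/I, the flux per turn is Φ_B = LI/N.
Φ_B = (4.830×10^-2 H)(3.72 A)/2950 = 6.091×10^-5 Wb.

Φ_B ≈ 60.9 μWb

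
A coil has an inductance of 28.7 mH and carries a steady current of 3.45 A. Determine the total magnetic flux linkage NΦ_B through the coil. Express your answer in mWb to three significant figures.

From L = NΦ_B/I, the flux linkage is NΦ_B = LI.
NΦ_B = (2.870×10^-2 H)(3.45 A) = 9.902×10^-2 Wb.

NΦ_B ≈ 99.0 mWb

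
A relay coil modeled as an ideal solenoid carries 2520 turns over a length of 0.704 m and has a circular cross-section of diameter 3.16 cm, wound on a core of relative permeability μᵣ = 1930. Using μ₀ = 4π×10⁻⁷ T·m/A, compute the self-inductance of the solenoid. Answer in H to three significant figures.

A = π(d/2)² = π(1.580×10^-2 m)² = 7.843×10^-4 m².
For a long solenoid, L = μ₀μᵣN²A/ℓ.
L = (4π×10⁻⁷)(1930)(2520)²(7.843×10^-4)/(0.704 m) = 17.16 H.

L ≈ 17.2 H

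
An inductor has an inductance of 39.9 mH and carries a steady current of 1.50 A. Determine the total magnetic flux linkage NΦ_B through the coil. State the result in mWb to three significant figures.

NΦ_B ≈ 59.9 mWb

From L = NΦ_B/I, the flux linkage is NΦ_B = LI.
NΦ_B = (3.990×10^-2 H)(1.50 A) = 5.985×10^-2 Wb.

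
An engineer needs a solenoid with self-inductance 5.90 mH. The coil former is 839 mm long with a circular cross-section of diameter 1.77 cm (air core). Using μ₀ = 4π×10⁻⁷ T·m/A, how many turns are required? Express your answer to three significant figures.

A = π(d/2)² = π(8.850×10^-3 m)² = 2.461×10^-4 m².
From L = μ₀N²A/ℓ, N = √(Lℓ / (μ₀A)).
N = √[(5.900×10^-3)(0.839) / ((4π×10⁻⁷)×2.461×10^-4)] = √(1.601×10^7) ≈ 4001.1.

N ≈ 4000 turns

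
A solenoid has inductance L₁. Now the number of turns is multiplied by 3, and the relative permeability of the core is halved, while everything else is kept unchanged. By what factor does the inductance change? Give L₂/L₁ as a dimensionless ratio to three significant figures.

For a solenoid, L ∝ μᵣN²A/ℓ.
L₂/L₁ = (3)^2 × (0.5) = 4.50.

L₂/L₁ = 4.50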